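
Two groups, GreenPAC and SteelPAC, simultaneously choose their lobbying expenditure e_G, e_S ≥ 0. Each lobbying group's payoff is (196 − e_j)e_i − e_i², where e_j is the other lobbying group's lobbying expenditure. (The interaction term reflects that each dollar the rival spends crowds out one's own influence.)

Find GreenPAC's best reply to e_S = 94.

51

GreenPAC's payoff is (196 − e_S)e_G − e_G².
∂π/∂e_G = 196 − e_S − 2e_G = 0, so e_G = 98 − 0.5e_S.
At e_S = 94: e_G = 98 − 0.5·94 = 51.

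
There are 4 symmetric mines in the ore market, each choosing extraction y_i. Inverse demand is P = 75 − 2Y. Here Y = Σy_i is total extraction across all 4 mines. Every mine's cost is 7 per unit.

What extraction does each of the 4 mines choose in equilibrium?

6.8

A representative mine's profit is π_i = y_i(75 − 2Y) − 7y_i, with Y = y_i + Σ_{j≠i} y_j.
First-order condition: 68 − 4y_i − 2Σ_{j≠i} y_j = 0.
Imposing symmetry (y_j = y for all j) turns Σ_{j≠i} y_j into 3y, so 68 = 10y and y = 6.8.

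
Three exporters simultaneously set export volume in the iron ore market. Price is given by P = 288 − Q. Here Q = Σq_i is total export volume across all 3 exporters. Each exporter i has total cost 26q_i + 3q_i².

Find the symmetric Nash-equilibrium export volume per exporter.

26.2

A representative exporter's profit is π_i = q_i(288 − Q) − 26q_i − 3q_i², with Q = q_i + Σ_{j≠i} q_j.
First-order condition: 262 − 8q_i − Σ_{j≠i} q_j = 0.
With identical exporters, set every q_j = q: then 262 − 8q − 2q = 0, i.e. q = 262/10 = 26.2.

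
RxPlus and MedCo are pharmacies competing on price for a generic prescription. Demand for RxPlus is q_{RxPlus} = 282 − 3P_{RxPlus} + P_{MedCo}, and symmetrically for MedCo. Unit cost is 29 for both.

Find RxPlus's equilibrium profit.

RxPlus's profit: π = (P_{RxPlus} − 29)(282 − 3P_{RxPlus} + P_{MedCo}).
∂π/∂P_{RxPlus} = 369 − 6P_{RxPlus} + P_{MedCo} = 0 ⇒ P_{RxPlus} = 61.5 + (1/6)P_{MedCo}.
By symmetry P_{MedCo} = P_{RxPlus}; substituting into the reaction function, (5/6)P_{RxPlus} = 61.5 and P_{RxPlus} = 73.8.
q_{RxPlus} = 282 − 3·73.8 + 73.8 = 134.4.
Profit = (73.8 − 29)·134.4 = 6021.12.

6021.12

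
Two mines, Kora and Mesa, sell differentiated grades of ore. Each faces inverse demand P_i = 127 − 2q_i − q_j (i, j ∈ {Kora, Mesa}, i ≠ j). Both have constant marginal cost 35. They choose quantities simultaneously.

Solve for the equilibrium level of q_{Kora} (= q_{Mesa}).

Mine Kora's profit: π = q_{Kora}(127 − 2q_{Kora} − q_{Mesa}) − 35q_{Kora}.
∂π/∂q_{Kora} = 92 − 4q_{Kora} − q_{Mesa} = 0 ⇒ q_{Kora} = 23 − 0.25q_{Mesa}.
The game is symmetric, so in equilibrium q_{Mesa} = q_{Kora}: the reaction function gives 1.25q_{Kora} = 23, hence q_{Kora} = 18.4.

18.4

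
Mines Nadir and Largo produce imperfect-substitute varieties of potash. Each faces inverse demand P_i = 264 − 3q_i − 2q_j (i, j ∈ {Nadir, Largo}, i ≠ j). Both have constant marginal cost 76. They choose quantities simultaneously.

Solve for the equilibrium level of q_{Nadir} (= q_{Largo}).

23.5

Mine Nadir's profit: π = q_{Nadir}(264 − 3q_{Nadir} − 2q_{Largo}) − 76q_{Nadir}.
∂π/∂q_{Nadir} = 188 − 6q_{Nadir} − 2q_{Largo} = 0 ⇒ q_{Nadir} = 94/3 − (1/3)q_{Largo}.
Setting q_{Nadir} = q_{Largo} in the reaction function: q_{Nadir} = 94/3 − (1/3)q_{Nadir}, so q_{Nadir} = (94/3) / (4/3) = 23.5.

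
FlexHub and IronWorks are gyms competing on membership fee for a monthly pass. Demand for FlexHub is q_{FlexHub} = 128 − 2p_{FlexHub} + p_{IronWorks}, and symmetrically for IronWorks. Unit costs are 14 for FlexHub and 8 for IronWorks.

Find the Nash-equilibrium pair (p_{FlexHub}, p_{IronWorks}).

FlexHub's profit: π = (p_{FlexHub} − 14)(128 − 2p_{FlexHub} + p_{IronWorks}).
∂π/∂p_{FlexHub} = 156 − 4p_{FlexHub} + p_{IronWorks} = 0 ⇒ p_{FlexHub} = 39 + 0.25p_{IronWorks}.
Similarly p_{IronWorks} = 36 + 0.25p_{FlexHub}.
Plugging p_{IronWorks} into FlexHub's best response: p_{FlexHub} = 39 + 0.25(36 + 0.25p_{FlexHub}) ⇒ 0.9375p_{FlexHub} = 48, so p_{FlexHub} = 51.2.
Then p_{IronWorks} = 36 + 0.25·51.2 = 48.8.

51.2, 48.8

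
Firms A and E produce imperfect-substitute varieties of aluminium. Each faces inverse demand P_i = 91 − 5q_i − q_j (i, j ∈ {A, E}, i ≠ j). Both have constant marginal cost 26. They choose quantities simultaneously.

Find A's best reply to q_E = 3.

Firm A's profit: π = q_A(91 − 5q_A − q_E) − 26q_A.
∂π/∂q_A = 65 − 10q_A − q_E = 0 ⇒ q_A = 6.5 − 0.1q_E.
At q_E = 3: q_A = 6.5 − 0.1·3 = 6.2.

6.2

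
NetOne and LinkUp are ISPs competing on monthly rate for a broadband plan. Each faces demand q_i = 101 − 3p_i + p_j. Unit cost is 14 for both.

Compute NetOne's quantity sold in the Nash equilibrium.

43.8

NetOne's profit: π = (p_{NetOne} − 14)(101 − 3p_{NetOne} + p_{LinkUp}).
∂π/∂p_{NetOne} = 143 − 6p_{NetOne} + p_{LinkUp} = 0 ⇒ p_{NetOne} = 143/6 + (1/6)p_{LinkUp}.
The game is symmetric, so in equilibrium p_{LinkUp} = p_{NetOne}: the reaction function gives (5/6)p_{NetOne} = 143/6, hence p_{NetOne} = 28.6.
q_{NetOne} = 101 − 3·28.6 + 28.6 = 43.8.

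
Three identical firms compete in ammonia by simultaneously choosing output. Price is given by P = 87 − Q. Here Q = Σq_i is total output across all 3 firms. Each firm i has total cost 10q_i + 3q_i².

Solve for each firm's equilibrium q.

7.7

A representative firm's profit is π_i = q_i(87 − Q) − 10q_i − 3q_i², with Q = q_i + Σ_{j≠i} q_j.
First-order condition: 77 − 8q_i − Σ_{j≠i} q_j = 0.
In a symmetric equilibrium every firm chooses the same q, so Σ_{j≠i} q_j = 2q. The condition becomes 77 − 10q = 0, giving q = 77/10 = 7.7.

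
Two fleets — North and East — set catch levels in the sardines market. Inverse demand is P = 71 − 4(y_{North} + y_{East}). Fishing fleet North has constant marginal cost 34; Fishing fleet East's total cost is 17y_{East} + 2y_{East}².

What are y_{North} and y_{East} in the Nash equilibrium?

2.85, 3.55

Fishing fleet North's profit: π = y_{North}(71 − 4(y_{North} + y_{East})) − 34y_{North}.
∂π/∂y_{North} = 37 − 8y_{North} − 4y_{East} = 0, so y_{North} = 4.625 − 0.5y_{East}.
For East: ∂π/∂y_{East} = 54 − 12y_{East} − 4y_{North} = 0 ⇒ y_{East} = 4.5 − (1/3)y_{North}.
Substituting the second reaction function into the first: y_{North} = 4.625 − 0.5(4.5 − (1/3)y_{North}), which gives (5/6)y_{North} = 2.375 ⇒ y_{North} = 2.85.
Then y_{East} = 4.5 − (1/3)·2.85 = 3.55.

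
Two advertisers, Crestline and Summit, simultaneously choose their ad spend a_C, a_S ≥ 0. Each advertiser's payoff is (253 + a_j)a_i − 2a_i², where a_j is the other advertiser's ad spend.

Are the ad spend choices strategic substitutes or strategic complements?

Crestline's payoff is (253 + a_S)a_C − 2a_C².
∂π/∂a_C = 253 + a_S − 4a_C = 0, so a_C = 63.25 + 0.25a_S.
The best-response slope da_C/da_S = 0.25 > 0: the reaction function is upward-sloping, so the choices are strategic complements.

strategic complements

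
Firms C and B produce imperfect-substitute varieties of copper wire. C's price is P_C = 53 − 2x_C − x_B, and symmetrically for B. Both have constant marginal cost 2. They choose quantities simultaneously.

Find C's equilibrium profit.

208.08

Firm C's profit: π = x_C(53 − 2x_C − x_B) − 2x_C.
∂π/∂x_C = 51 − 4x_C − x_B = 0 ⇒ x_C = 12.75 − 0.25x_B.
By symmetry x_B = x_C; substituting into the reaction function, 1.25x_C = 12.75 and x_C = 10.2.
P_C = 53 − 2·10.2 − 10.2 = 22.4.
Profit = (22.4 − 2)·10.2 = 208.08.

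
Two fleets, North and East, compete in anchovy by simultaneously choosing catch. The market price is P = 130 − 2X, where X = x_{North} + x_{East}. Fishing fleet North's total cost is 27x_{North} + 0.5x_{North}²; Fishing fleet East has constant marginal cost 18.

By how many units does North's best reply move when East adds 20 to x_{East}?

Fishing fleet North's profit: π = x_{North}(130 − 2(x_{North} + x_{East})) − 27x_{North} − 0.5x_{North}².
∂π/∂x_{North} = 103 − 5x_{North} − 2x_{East} = 0, so x_{North} = 20.6 − 0.4x_{East}.
The reaction-function slope is −0.4, so a 20-unit rise in x_{East} moves x_{North} by −0.4 × 20 = −8. North's best response falls — the actions are strategic substitutes.

-8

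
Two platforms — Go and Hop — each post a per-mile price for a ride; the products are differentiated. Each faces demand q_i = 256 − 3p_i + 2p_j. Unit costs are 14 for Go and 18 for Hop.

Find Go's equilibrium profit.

11254.6875

Go's profit: π = (p_{Go} − 14)(256 − 3p_{Go} + 2p_{Hop}).
∂π/∂p_{Go} = 298 − 6p_{Go} + 2p_{Hop} = 0 ⇒ p_{Go} = 149/3 + (1/3)p_{Hop}.
Similarly p_{Hop} = 155/3 + (1/3)p_{Go}.
Plugging p_{Hop} into Go's best response: p_{Go} = 149/3 + (1/3)(155/3 + (1/3)p_{Go}) ⇒ (8/9)p_{Go} = 602/9, so p_{Go} = 75.25.
Then p_{Hop} = 155/3 + (1/3)·75.25 = 76.75.
q_{Go} = 256 − 3·75.25 + 2·76.75 = 183.75.
Profit = (75.25 − 14)·183.75 = 11254.6875.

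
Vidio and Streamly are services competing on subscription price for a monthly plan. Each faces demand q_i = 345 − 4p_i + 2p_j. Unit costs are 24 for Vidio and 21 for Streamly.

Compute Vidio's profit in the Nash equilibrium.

9643.24

Vidio's profit: π = (p_{Vidio} − 24)(345 − 4p_{Vidio} + 2p_{Streamly}).
∂π/∂p_{Vidio} = 441 − 8p_{Vidio} + 2p_{Streamly} = 0 ⇒ p_{Vidio} = 55.125 + 0.25p_{Streamly}.
Similarly p_{Streamly} = 53.625 + 0.25p_{Vidio}.
Substituting the second reaction function into the first: p_{Vidio} = 55.125 + 0.25(53.625 + 0.25p_{Vidio}), which gives 0.9375p_{Vidio} = 2193/32 ⇒ p_{Vidio} = 73.1.
Then p_{Streamly} = 53.625 + 0.25·73.1 = 71.9.
q_{Vidio} = 345 − 4·73.1 + 2·71.9 = 196.4.
Profit = (73.1 − 24)·196.4 = 9643.24.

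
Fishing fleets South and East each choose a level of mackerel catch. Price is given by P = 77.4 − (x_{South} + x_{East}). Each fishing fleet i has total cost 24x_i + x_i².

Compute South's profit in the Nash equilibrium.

Fishing fleet South's profit: π = x_{South}(77.4 − (x_{South} + x_{East})) − 24x_{South} − x_{South}².
∂π/∂x_{South} = 53.4 − 4x_{South} − x_{East} = 0, so x_{South} = 13.35 − 0.25x_{East}.
By symmetry x_{East} = x_{South}; substituting into the reaction function, 1.25x_{South} = 13.35 and x_{South} = 10.68.
Price P = 77.4 − 21.36 = 56.04.
South's profit: (56.04 − 24)·10.68 − (10.68)² = 228.1248.

228.1248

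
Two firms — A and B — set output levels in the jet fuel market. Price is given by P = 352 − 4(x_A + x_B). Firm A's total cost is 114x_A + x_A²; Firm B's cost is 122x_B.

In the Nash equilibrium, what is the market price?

206.25

Firm A's profit: π = x_A(352 − 4(x_A + x_B)) − 114x_A − x_A².
∂π/∂x_A = 238 − 10x_A − 4x_B = 0, so x_A = 23.8 − 0.4x_B.
For B: ∂π/∂x_B = 230 − 8x_B − 4x_A = 0 ⇒ x_B = 28.75 − 0.5x_A.
Solving the two reaction functions simultaneously: (1 − (−0.4)(−0.5))x_A = 23.8 − 0.4·28.75, so 0.8x_A = 12.3 and x_A = 15.375.
Then x_B = 28.75 − 0.5·15.375 = 21.0625.
Equilibrium price: P = 352 − 4·36.4375 = 206.25.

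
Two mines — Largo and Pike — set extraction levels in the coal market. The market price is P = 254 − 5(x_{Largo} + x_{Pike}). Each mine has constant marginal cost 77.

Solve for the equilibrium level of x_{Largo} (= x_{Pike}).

11.8

Mine Largo's profit: π = x_{Largo}(254 − 5(x_{Largo} + x_{Pike})) − 77x_{Largo}.
∂π/∂x_{Largo} = 177 − 10x_{Largo} − 5x_{Pike} = 0, so x_{Largo} = 17.7 − 0.5x_{Pike}.
The game is symmetric, so in equilibrium x_{Pike} = x_{Largo}: the reaction function gives 1.5x_{Largo} = 17.7, hence x_{Largo} = 11.8.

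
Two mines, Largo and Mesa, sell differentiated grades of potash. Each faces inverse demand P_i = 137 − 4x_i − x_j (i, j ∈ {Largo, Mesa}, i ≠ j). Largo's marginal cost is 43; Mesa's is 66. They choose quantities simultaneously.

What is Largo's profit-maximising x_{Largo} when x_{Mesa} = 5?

11.125

Mine Largo's profit: π = x_{Largo}(137 − 4x_{Largo} − x_{Mesa}) − 43x_{Largo}.
∂π/∂x_{Largo} = 94 − 8x_{Largo} − x_{Mesa} = 0 ⇒ x_{Largo} = 11.75 − 0.125x_{Mesa}.
At x_{Mesa} = 5: x_{Largo} = 11.75 − 0.125·5 = 11.125.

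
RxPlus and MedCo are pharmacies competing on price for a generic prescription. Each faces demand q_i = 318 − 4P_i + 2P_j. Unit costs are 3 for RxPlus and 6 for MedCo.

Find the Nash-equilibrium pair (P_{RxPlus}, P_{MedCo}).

RxPlus's profit: π = (P_{RxPlus} − 3)(318 − 4P_{RxPlus} + 2P_{MedCo}).
∂π/∂P_{RxPlus} = 330 − 8P_{RxPlus} + 2P_{MedCo} = 0 ⇒ P_{RxPlus} = 41.25 + 0.25P_{MedCo}.
Similarly P_{MedCo} = 42.75 + 0.25P_{RxPlus}.
Plugging P_{MedCo} into RxPlus's best response: P_{RxPlus} = 41.25 + 0.25(42.75 + 0.25P_{RxPlus}) ⇒ 0.9375P_{RxPlus} = 51.9375, so P_{RxPlus} = 55.4.
Then P_{MedCo} = 42.75 + 0.25·55.4 = 56.6.

55.4, 56.6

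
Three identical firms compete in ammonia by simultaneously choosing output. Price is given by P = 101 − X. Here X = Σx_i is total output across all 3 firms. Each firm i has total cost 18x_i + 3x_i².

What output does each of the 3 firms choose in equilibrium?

A representative firm's profit is π_i = x_i(101 − X) − 18x_i − 3x_i², with X = x_i + Σ_{j≠i} x_j.
First-order condition: 83 − 8x_i − Σ_{j≠i} x_j = 0.
Imposing symmetry (x_j = x for all j) turns Σ_{j≠i} x_j into 2x, so 83 = 10x and x = 8.3.

8.3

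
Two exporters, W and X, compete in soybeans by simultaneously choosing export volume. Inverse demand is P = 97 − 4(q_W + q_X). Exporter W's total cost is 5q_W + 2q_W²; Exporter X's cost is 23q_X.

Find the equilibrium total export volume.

Exporter W's profit: π = q_W(97 − 4(q_W + q_X)) − 5q_W − 2q_W².
∂π/∂q_W = 92 − 12q_W − 4q_X = 0, so q_W = 23/3 − (1/3)q_X.
For X: ∂π/∂q_X = 74 − 8q_X − 4q_W = 0 ⇒ q_X = 9.25 − 0.5q_W.
Plugging q_X into W's best response: q_W = 23/3 − (1/3)(9.25 − 0.5q_W) ⇒ (5/6)q_W = 55/12, so q_W = 5.5.
Then q_X = 9.25 − 0.5·5.5 = 6.5.
Total export volume: 5.5 + 6.5 = 12.

12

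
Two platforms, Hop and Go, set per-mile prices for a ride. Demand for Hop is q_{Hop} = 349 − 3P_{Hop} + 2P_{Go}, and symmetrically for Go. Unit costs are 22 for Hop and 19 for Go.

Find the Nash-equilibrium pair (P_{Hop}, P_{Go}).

103.1875, 102.0625

Hop's profit: π = (P_{Hop} − 22)(349 − 3P_{Hop} + 2P_{Go}).
∂π/∂P_{Hop} = 415 − 6P_{Hop} + 2P_{Go} = 0 ⇒ P_{Hop} = 415/6 + (1/3)P_{Go}.
Similarly P_{Go} = 203/3 + (1/3)P_{Hop}.
Plugging P_{Go} into Hop's best response: P_{Hop} = 415/6 + (1/3)(203/3 + (1/3)P_{Hop}) ⇒ (8/9)P_{Hop} = 1651/18, so P_{Hop} = 103.1875.
Then P_{Go} = 203/3 + (1/3)·103.1875 = 102.0625.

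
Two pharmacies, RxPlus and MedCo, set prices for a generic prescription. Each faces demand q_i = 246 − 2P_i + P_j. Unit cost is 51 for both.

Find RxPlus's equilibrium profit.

8450

RxPlus's profit: π = (P_{RxPlus} − 51)(246 − 2P_{RxPlus} + P_{MedCo}).
∂π/∂P_{RxPlus} = 348 − 4P_{RxPlus} + P_{MedCo} = 0 ⇒ P_{RxPlus} = 87 + 0.25P_{MedCo}.
By symmetry P_{MedCo} = P_{RxPlus}; substituting into the reaction function, 0.75P_{RxPlus} = 87 and P_{RxPlus} = 116.
q_{RxPlus} = 246 − 2·116 + 116 = 130.
Profit = (116 − 51)·130 = 8450.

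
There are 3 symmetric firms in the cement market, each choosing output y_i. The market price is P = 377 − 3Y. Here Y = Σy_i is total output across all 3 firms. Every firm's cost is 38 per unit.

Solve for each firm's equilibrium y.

A representative firm's profit is π_i = y_i(377 − 3Y) − 38y_i, with Y = y_i + Σ_{j≠i} y_j.
First-order condition: 339 − 6y_i − 3Σ_{j≠i} y_j = 0.
Imposing symmetry (y_j = y for all j) turns Σ_{j≠i} y_j into 2y, so 339 = 12y and y = 28.25.

28.25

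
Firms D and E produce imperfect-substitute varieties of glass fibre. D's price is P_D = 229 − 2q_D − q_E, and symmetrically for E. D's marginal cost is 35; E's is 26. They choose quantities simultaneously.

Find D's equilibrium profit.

Firm D's profit: π = q_D(229 − 2q_D − q_E) − 35q_D.
∂π/∂q_D = 194 − 4q_D − q_E = 0 ⇒ q_D = 48.5 − 0.25q_E.
Similarly q_E = 50.75 − 0.25q_D.
Plugging q_E into D's best response: q_D = 48.5 − 0.25(50.75 − 0.25q_D) ⇒ 0.9375q_D = 35.8125, so q_D = 38.2.
Then q_E = 50.75 − 0.25·38.2 = 41.2.
P_D = 229 − 2·38.2 − 41.2 = 111.4.
Profit = (111.4 − 35)·38.2 = 2918.48.

2918.48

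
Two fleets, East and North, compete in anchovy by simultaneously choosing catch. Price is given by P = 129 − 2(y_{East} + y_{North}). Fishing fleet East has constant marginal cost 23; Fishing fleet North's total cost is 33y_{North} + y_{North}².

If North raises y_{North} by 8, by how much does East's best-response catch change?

-4

Fishing fleet East's profit: π = y_{East}(129 − 2(y_{East} + y_{North})) − 23y_{East}.
∂π/∂y_{East} = 106 − 4y_{East} − 2y_{North} = 0, so y_{East} = 26.5 − 0.5y_{North}.
The reaction-function slope is −0.5, so an 8-unit rise in y_{North} moves y_{East} by −0.5 × 8 = −4. East's best response falls — the actions are strategic substitutes.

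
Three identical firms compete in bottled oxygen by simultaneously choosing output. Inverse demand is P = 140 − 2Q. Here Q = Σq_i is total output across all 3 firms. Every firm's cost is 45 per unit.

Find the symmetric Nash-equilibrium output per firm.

11.875

A representative firm's profit is π_i = q_i(140 − 2Q) − 45q_i, with Q = q_i + Σ_{j≠i} q_j.
First-order condition: 95 − 4q_i − 2Σ_{j≠i} q_j = 0.
Imposing symmetry (q_j = q for all j) turns Σ_{j≠i} q_j into 2q, so 95 = 8q and q = 11.875.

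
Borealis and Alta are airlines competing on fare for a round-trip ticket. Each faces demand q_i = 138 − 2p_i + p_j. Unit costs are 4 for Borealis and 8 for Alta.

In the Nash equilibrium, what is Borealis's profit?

4086.08

Borealis's profit: π = (p_{Borealis} − 4)(138 − 2p_{Borealis} + p_{Alta}).
∂π/∂p_{Borealis} = 146 − 4p_{Borealis} + p_{Alta} = 0 ⇒ p_{Borealis} = 36.5 + 0.25p_{Alta}.
Similarly p_{Alta} = 38.5 + 0.25p_{Borealis}.
Solving the two reaction functions simultaneously: (1 − (0.25)(0.25))p_{Borealis} = 36.5 + 0.25·38.5, so 0.9375p_{Borealis} = 46.125 and p_{Borealis} = 49.2.
Then p_{Alta} = 38.5 + 0.25·49.2 = 50.8.
q_{Borealis} = 138 − 2·49.2 + 50.8 = 90.4.
Profit = (49.2 − 4)·90.4 = 4086.08.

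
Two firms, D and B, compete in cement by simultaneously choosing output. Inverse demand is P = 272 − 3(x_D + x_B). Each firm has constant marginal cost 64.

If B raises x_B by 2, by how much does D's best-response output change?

-1

Firm D's profit: π = x_D(272 − 3(x_D + x_B)) − 64x_D.
∂π/∂x_D = 208 − 6x_D − 3x_B = 0, so x_D = 104/3 − 0.5x_B.
The reaction-function slope is −0.5, so a 2-unit rise in x_B moves x_D by −0.5 × 2 = −1. D's best response falls — the actions are strategic substitutes.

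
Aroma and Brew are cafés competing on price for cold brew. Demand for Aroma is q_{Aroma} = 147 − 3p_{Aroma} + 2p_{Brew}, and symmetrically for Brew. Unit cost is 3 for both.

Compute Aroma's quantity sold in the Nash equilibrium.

108

Aroma's profit: π = (p_{Aroma} − 3)(147 − 3p_{Aroma} + 2p_{Brew}).
∂π/∂p_{Aroma} = 156 − 6p_{Aroma} + 2p_{Brew} = 0 ⇒ p_{Aroma} = 26 + (1/3)p_{Brew}.
By symmetry p_{Brew} = p_{Aroma}; substituting into the reaction function, (2/3)p_{Aroma} = 26 and p_{Aroma} = 39.
q_{Aroma} = 147 − 3·39 + 2·39 = 108.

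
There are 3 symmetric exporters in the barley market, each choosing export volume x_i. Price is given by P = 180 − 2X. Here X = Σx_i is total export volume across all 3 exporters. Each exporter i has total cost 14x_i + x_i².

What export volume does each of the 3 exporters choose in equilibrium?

A representative exporter's profit is π_i = x_i(180 − 2X) − 14x_i − x_i², with X = x_i + Σ_{j≠i} x_j.
First-order condition: 166 − 6x_i − 2Σ_{j≠i} x_j = 0.
Imposing symmetry (x_j = x for all j) turns Σ_{j≠i} x_j into 2x, so 166 = 10x and x = 16.6.

16.6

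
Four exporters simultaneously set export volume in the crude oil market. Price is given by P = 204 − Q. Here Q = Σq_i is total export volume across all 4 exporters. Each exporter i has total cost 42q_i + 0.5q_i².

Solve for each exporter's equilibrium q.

A representative exporter's profit is π_i = q_i(204 − Q) − 42q_i − 0.5q_i², with Q = q_i + Σ_{j≠i} q_j.
First-order condition: 162 − 3q_i − Σ_{j≠i} q_j = 0.
In a symmetric equilibrium every exporter chooses the same q, so Σ_{j≠i} q_j = 3q. The condition becomes 162 − 6q = 0, giving q = 162/6 = 27.

27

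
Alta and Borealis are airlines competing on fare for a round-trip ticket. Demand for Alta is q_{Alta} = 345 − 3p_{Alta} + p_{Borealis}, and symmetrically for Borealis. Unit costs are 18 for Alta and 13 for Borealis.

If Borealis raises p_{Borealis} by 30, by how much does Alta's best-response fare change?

Alta's profit: π = (p_{Alta} − 18)(345 − 3p_{Alta} + p_{Borealis}).
∂π/∂p_{Alta} = 399 − 6p_{Alta} + p_{Borealis} = 0 ⇒ p_{Alta} = 66.5 + (1/6)p_{Borealis}.
The reaction-function slope is 1/6, so a 30-unit rise in p_{Borealis} moves p_{Alta} by 1/6 × 30 = 5. Alta's best response rises — the actions are strategic complements.

5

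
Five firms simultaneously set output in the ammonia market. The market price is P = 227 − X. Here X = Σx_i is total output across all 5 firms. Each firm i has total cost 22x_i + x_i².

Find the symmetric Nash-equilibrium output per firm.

A representative firm's profit is π_i = x_i(227 − X) − 22x_i − x_i², with X = x_i + Σ_{j≠i} x_j.
First-order condition: 205 − 4x_i − Σ_{j≠i} x_j = 0.
Imposing symmetry (x_j = x for all j) turns Σ_{j≠i} x_j into 4x, so 205 = 8x and x = 25.625.

25.625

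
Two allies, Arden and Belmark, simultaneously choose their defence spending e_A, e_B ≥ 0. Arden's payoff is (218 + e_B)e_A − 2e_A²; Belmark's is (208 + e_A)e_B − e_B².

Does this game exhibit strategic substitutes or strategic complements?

strategic complements

Expanding Arden's payoff: 218e_A + e_Be_A − 2e_A².
∂π/∂e_A = 218 + e_B − 4e_A = 0, so e_A = 54.5 + 0.25e_B.
The best-response slope de_A/de_B = 0.25 > 0: the reaction function is upward-sloping, so the choices are strategic complements.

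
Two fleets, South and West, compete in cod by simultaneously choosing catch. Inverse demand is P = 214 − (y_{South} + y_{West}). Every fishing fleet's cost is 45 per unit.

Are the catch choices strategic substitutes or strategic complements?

strategic substitutes

Fishing fleet South's profit: π = y_{South}(214 − (y_{South} + y_{West})) − 45y_{South}.
∂π/∂y_{South} = 169 − 2y_{South} − y_{West} = 0, so y_{South} = 84.5 − 0.5y_{West}.
The best-response slope dy_{South}/dy_{West} = −0.5 < 0: the reaction function is downward-sloping, so the choices are strategic substitutes.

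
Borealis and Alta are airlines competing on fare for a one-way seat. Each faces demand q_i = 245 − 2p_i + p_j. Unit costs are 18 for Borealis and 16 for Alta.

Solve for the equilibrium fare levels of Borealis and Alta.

Borealis's profit: π = (p_{Borealis} − 18)(245 − 2p_{Borealis} + p_{Alta}).
∂π/∂p_{Borealis} = 281 − 4p_{Borealis} + p_{Alta} = 0 ⇒ p_{Borealis} = 70.25 + 0.25p_{Alta}.
Similarly p_{Alta} = 69.25 + 0.25p_{Borealis}.
Solving the two reaction functions simultaneously: (1 − (0.25)(0.25))p_{Borealis} = 70.25 + 0.25·69.25, so 0.9375p_{Borealis} = 87.5625 and p_{Borealis} = 93.4.
Then p_{Alta} = 69.25 + 0.25·93.4 = 92.6.

93.4, 92.6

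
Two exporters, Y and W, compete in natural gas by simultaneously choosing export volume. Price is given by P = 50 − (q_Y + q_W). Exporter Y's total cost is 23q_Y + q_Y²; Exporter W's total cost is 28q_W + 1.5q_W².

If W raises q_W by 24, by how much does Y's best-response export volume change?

Exporter Y's profit: π = q_Y(50 − (q_Y + q_W)) − 23q_Y − q_Y².
∂π/∂q_Y = 27 − 4q_Y − q_W = 0, so q_Y = 6.75 − 0.25q_W.
The reaction-function slope is −0.25, so a 24-unit rise in q_W moves q_Y by −0.25 × 24 = −6. Y's best response falls — the actions are strategic substitutes.

-6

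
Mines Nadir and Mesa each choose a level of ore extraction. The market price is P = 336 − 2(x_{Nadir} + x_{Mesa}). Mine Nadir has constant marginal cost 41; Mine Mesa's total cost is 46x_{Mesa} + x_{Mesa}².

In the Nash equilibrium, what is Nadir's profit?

Mine Nadir's profit: π = x_{Nadir}(336 − 2(x_{Nadir} + x_{Mesa})) − 41x_{Nadir}.
∂π/∂x_{Nadir} = 295 − 4x_{Nadir} − 2x_{Mesa} = 0, so x_{Nadir} = 73.75 − 0.5x_{Mesa}.
For Mesa: ∂π/∂x_{Mesa} = 290 − 6x_{Mesa} − 2x_{Nadir} = 0 ⇒ x_{Mesa} = 145/3 − (1/3)x_{Nadir}.
Solving the two reaction functions simultaneously: (1 − (−0.5)(−1/3))x_{Nadir} = 73.75 − 0.5·(145/3), so (5/6)x_{Nadir} = 595/12 and x_{Nadir} = 59.5.
Then x_{Mesa} = 145/3 − (1/3)·59.5 = 28.5.
Price P = 336 − 2·88 = 160.
Nadir's profit: (160 − 41)·59.5 = 7080.5.

7080.5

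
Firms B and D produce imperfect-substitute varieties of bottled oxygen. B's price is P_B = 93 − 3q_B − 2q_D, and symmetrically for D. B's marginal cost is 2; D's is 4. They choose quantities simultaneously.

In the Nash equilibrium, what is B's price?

36.5

Firm B's profit: π = q_B(93 − 3q_B − 2q_D) − 2q_B.
∂π/∂q_B = 91 − 6q_B − 2q_D = 0 ⇒ q_B = 91/6 − (1/3)q_D.
Similarly q_D = 89/6 − (1/3)q_B.
Plugging q_D into B's best response: q_B = 91/6 − (1/3)(89/6 − (1/3)q_B) ⇒ (8/9)q_B = 92/9, so q_B = 11.5.
Then q_D = 89/6 − (1/3)·11.5 = 11.
P_B = 93 − 3·11.5 − 2·11 = 36.5.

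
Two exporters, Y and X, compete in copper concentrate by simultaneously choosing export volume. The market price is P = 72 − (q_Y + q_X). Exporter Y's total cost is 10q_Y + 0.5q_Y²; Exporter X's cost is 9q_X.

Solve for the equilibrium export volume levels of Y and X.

Exporter Y's profit: π = q_Y(72 − (q_Y + q_X)) − 10q_Y − 0.5q_Y².
∂π/∂q_Y = 62 − 3q_Y − q_X = 0, so q_Y = 62/3 − (1/3)q_X.
For X: ∂π/∂q_X = 63 − 2q_X − q_Y = 0 ⇒ q_X = 31.5 − 0.5q_Y.
Substituting the second reaction function into the first: q_Y = 62/3 − (1/3)(31.5 − 0.5q_Y), which gives (5/6)q_Y = 61/6 ⇒ q_Y = 12.2.
Then q_X = 31.5 − 0.5·12.2 = 25.4.

12.2, 25.4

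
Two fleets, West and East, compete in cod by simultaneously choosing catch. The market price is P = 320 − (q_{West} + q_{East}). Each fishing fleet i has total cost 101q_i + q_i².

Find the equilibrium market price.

232.4

Fishing fleet West's profit: π = q_{West}(320 − (q_{West} + q_{East})) − 101q_{West} − q_{West}².
∂π/∂q_{West} = 219 − 4q_{West} − q_{East} = 0, so q_{West} = 54.75 − 0.25q_{East}.
By symmetry q_{East} = q_{West}; substituting into the reaction function, 1.25q_{West} = 54.75 and q_{West} = 43.8.
Equilibrium price: P = 320 − 87.6 = 232.4.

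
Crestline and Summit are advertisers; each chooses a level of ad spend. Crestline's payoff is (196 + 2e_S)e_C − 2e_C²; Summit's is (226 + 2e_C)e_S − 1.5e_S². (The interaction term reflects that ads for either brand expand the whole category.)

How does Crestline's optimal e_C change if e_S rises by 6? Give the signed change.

3

Expanding Crestline's payoff: 196e_C + 2e_Se_C − 2e_C².
∂π/∂e_C = 196 + 2e_S − 4e_C = 0, so e_C = 49 + 0.5e_S.
The reaction-function slope is 0.5, so a 6-unit rise in e_S moves e_C by 0.5 × 6 = 3. Crestline's best response rises — the actions are strategic complements.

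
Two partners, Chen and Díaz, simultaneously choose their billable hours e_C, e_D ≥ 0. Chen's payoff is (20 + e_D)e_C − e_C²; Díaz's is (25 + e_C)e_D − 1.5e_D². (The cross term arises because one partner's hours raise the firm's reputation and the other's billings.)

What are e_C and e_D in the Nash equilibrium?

Expanding Chen's payoff: 20e_C + e_De_C − e_C².
∂π/∂e_C = 20 + e_D − 2e_C = 0, so e_C = 10 + 0.5e_D.
Likewise for Díaz: e_D = 25/3 + (1/3)e_C.
Plugging e_D into Chen's best response: e_C = 10 + 0.5(25/3 + (1/3)e_C) ⇒ (5/6)e_C = 85/6, so e_C = 17.
Then e_D = 25/3 + (1/3)·17 = 14.

17, 14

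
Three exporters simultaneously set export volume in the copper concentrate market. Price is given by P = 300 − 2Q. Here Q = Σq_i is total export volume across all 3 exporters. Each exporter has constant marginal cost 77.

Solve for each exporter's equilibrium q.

A representative exporter's profit is π_i = q_i(300 − 2Q) − 77q_i, with Q = q_i + Σ_{j≠i} q_j.
First-order condition: 223 − 4q_i − 2Σ_{j≠i} q_j = 0.
In a symmetric equilibrium every exporter chooses the same q, so Σ_{j≠i} q_j = 2q. The condition becomes 223 − 8q = 0, giving q = 223/8 = 27.875.

27.875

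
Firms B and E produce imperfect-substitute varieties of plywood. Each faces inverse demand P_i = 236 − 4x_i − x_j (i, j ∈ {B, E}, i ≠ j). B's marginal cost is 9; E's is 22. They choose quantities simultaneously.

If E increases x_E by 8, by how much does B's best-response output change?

Firm B's profit: π = x_B(236 − 4x_B − x_E) − 9x_B.
∂π/∂x_B = 227 − 8x_B − x_E = 0 ⇒ x_B = 28.375 − 0.125x_E.
The reaction-function slope is −0.125, so an 8-unit rise in x_E moves x_B by −0.125 × 8 = −1. B's best response falls — the actions are strategic substitutes.

-1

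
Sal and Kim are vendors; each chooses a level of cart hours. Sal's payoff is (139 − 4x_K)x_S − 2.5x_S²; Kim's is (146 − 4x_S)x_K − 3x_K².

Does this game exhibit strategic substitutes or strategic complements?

Expanding Sal's payoff: 139x_S − 4x_Kx_S − 2.5x_S².
∂π/∂x_S = 139 − 4x_K − 5x_S = 0, so x_S = 27.8 − 0.8x_K.
The best-response slope dx_S/dx_K = −0.8 < 0: the reaction function is downward-sloping, so the choices are strategic substitutes.

strategic substitutes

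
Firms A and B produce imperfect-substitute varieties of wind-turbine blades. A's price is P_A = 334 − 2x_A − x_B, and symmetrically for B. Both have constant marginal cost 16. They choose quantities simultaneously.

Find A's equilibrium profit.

8089.92

Firm A's profit: π = x_A(334 − 2x_A − x_B) − 16x_A.
∂π/∂x_A = 318 − 4x_A − x_B = 0 ⇒ x_A = 79.5 − 0.25x_B.
By symmetry x_B = x_A; substituting into the reaction function, 1.25x_A = 79.5 and x_A = 63.6.
P_A = 334 − 2·63.6 − 63.6 = 143.2.
Profit = (143.2 − 16)·63.6 = 8089.92.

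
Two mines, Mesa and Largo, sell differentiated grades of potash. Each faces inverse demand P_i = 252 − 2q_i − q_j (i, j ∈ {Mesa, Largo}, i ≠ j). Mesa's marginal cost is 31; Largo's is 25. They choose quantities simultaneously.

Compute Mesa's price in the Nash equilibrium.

Mine Mesa's profit: π = q_{Mesa}(252 − 2q_{Mesa} − q_{Largo}) − 31q_{Mesa}.
∂π/∂q_{Mesa} = 221 − 4q_{Mesa} − q_{Largo} = 0 ⇒ q_{Mesa} = 55.25 − 0.25q_{Largo}.
Similarly q_{Largo} = 56.75 − 0.25q_{Mesa}.
Plugging q_{Largo} into Mesa's best response: q_{Mesa} = 55.25 − 0.25(56.75 − 0.25q_{Mesa}) ⇒ 0.9375q_{Mesa} = 41.0625, so q_{Mesa} = 43.8.
Then q_{Largo} = 56.75 − 0.25·43.8 = 45.8.
P_{Mesa} = 252 − 2·43.8 − 45.8 = 118.6.

118.6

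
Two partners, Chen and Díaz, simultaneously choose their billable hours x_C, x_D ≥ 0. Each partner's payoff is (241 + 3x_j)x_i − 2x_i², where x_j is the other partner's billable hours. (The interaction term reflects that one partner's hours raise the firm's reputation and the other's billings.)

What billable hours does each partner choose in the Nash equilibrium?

241

Chen's payoff is (241 + 3x_D)x_C − 2x_C².
∂π/∂x_C = 241 + 3x_D − 4x_C = 0, so x_C = 60.25 + 0.75x_D.
By symmetry x_D = x_C; substituting into the reaction function, 0.25x_C = 60.25 and x_C = 241.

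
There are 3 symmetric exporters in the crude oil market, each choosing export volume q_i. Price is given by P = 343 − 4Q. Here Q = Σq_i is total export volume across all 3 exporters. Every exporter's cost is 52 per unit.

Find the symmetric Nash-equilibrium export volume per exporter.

18.1875

A representative exporter's profit is π_i = q_i(343 − 4Q) − 52q_i, with Q = q_i + Σ_{j≠i} q_j.
First-order condition: 291 − 8q_i − 4Σ_{j≠i} q_j = 0.
Imposing symmetry (q_j = q for all j) turns Σ_{j≠i} q_j into 2q, so 291 = 16q and q = 18.1875.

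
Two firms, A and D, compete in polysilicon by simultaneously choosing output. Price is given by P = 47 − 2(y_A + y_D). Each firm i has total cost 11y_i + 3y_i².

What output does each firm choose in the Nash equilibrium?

3

Firm A's profit: π = y_A(47 − 2(y_A + y_D)) − 11y_A − 3y_A².
∂π/∂y_A = 36 − 10y_A − 2y_D = 0, so y_A = 3.6 − 0.2y_D.
By symmetry y_D = y_A; substituting into the reaction function, 1.2y_A = 3.6 and y_A = 3.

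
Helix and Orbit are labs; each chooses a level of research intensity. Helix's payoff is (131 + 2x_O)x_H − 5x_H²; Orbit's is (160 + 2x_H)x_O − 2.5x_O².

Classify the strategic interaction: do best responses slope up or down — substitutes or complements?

strategic complements

Expanding Helix's payoff: 131x_H + 2x_Ox_H − 5x_H².
∂π/∂x_H = 131 + 2x_O − 10x_H = 0, so x_H = 13.1 + 0.2x_O.
The best-response slope dx_H/dx_O = 0.2 > 0: the reaction function is upward-sloping, so the choices are strategic complements.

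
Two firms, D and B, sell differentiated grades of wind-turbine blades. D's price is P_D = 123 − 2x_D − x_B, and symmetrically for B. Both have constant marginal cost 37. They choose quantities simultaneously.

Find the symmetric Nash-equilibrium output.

Firm D's profit: π = x_D(123 − 2x_D − x_B) − 37x_D.
∂π/∂x_D = 86 − 4x_D − x_B = 0 ⇒ x_D = 21.5 − 0.25x_B.
Setting x_D = x_B in the reaction function: x_D = 21.5 − 0.25x_D, so x_D = 21.5 / 1.25 = 17.2.

17.2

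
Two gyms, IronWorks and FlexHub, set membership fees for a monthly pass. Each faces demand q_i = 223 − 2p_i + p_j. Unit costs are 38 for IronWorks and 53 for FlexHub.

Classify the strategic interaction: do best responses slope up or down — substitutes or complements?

IronWorks's profit: π = (p_{IronWorks} − 38)(223 − 2p_{IronWorks} + p_{FlexHub}).
∂π/∂p_{IronWorks} = 299 − 4p_{IronWorks} + p_{FlexHub} = 0 ⇒ p_{IronWorks} = 74.75 + 0.25p_{FlexHub}.
The best-response slope dp_{IronWorks}/dp_{FlexHub} = 0.25 > 0: the reaction function is upward-sloping, so the choices are strategic complements.

strategic complements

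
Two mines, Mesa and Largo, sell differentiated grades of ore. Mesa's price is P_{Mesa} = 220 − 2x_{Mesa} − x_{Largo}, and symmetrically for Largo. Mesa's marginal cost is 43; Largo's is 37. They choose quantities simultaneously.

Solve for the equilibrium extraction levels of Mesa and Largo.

Mine Mesa's profit: π = x_{Mesa}(220 − 2x_{Mesa} − x_{Largo}) − 43x_{Mesa}.
∂π/∂x_{Mesa} = 177 − 4x_{Mesa} − x_{Largo} = 0 ⇒ x_{Mesa} = 44.25 − 0.25x_{Largo}.
Similarly x_{Largo} = 45.75 − 0.25x_{Mesa}.
Solving the two reaction functions simultaneously: (1 − (−0.25)(−0.25))x_{Mesa} = 44.25 − 0.25·45.75, so 0.9375x_{Mesa} = 32.8125 and x_{Mesa} = 35.
Then x_{Largo} = 45.75 − 0.25·35 = 37.

35, 37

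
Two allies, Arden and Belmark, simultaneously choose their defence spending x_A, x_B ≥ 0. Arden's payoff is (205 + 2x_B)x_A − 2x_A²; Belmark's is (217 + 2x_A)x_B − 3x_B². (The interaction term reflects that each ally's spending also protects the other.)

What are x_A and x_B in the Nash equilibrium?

83.2, 63.9

Expanding Arden's payoff: 205x_A + 2x_Bx_A − 2x_A².
∂π/∂x_A = 205 + 2x_B − 4x_A = 0, so x_A = 51.25 + 0.5x_B.
Likewise for Belmark: x_B = 217/6 + (1/3)x_A.
Solving the two reaction functions simultaneously: (1 − (0.5)(1/3))x_A = 51.25 + 0.5·(217/6), so (5/6)x_A = 208/3 and x_A = 83.2.
Then x_B = 217/6 + (1/3)·83.2 = 63.9.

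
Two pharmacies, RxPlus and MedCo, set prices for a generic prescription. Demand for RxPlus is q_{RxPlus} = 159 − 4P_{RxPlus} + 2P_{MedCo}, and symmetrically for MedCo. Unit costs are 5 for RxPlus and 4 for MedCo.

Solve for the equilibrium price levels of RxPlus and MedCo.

29.7, 29.3

RxPlus's profit: π = (P_{RxPlus} − 5)(159 − 4P_{RxPlus} + 2P_{MedCo}).
∂π/∂P_{RxPlus} = 179 − 8P_{RxPlus} + 2P_{MedCo} = 0 ⇒ P_{RxPlus} = 22.375 + 0.25P_{MedCo}.
Similarly P_{MedCo} = 21.875 + 0.25P_{RxPlus}.
Solving the two reaction functions simultaneously: (1 − (0.25)(0.25))P_{RxPlus} = 22.375 + 0.25·21.875, so 0.9375P_{RxPlus} = 891/32 and P_{RxPlus} = 29.7.
Then P_{MedCo} = 21.875 + 0.25·29.7 = 29.3.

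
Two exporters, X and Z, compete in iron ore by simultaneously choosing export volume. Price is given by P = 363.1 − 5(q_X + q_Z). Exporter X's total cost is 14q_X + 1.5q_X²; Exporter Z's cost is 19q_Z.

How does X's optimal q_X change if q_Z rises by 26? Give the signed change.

-10

Exporter X's profit: π = q_X(363.1 − 5(q_X + q_Z)) − 14q_X − 1.5q_X².
∂π/∂q_X = 349.1 − 13q_X − 5q_Z = 0, so q_X = 3491/130 − (5/13)q_Z.
The reaction-function slope is −5/13, so a 26-unit rise in q_Z moves q_X by −5/13 × 26 = −10. X's best response falls — the actions are strategic substitutes.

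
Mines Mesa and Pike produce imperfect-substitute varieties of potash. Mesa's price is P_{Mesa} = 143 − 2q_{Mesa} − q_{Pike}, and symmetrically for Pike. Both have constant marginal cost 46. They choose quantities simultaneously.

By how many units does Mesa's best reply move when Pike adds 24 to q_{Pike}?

-6

Mine Mesa's profit: π = q_{Mesa}(143 − 2q_{Mesa} − q_{Pike}) − 46q_{Mesa}.
∂π/∂q_{Mesa} = 97 − 4q_{Mesa} − q_{Pike} = 0 ⇒ q_{Mesa} = 24.25 − 0.25q_{Pike}.
The reaction-function slope is −0.25, so a 24-unit rise in q_{Pike} moves q_{Mesa} by −0.25 × 24 = −6. Mesa's best response falls — the actions are strategic substitutes.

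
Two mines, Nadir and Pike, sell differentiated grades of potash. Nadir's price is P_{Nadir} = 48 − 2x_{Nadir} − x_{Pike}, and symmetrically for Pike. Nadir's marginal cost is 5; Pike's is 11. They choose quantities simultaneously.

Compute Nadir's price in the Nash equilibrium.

23

Mine Nadir's profit: π = x_{Nadir}(48 − 2x_{Nadir} − x_{Pike}) − 5x_{Nadir}.
∂π/∂x_{Nadir} = 43 − 4x_{Nadir} − x_{Pike} = 0 ⇒ x_{Nadir} = 10.75 − 0.25x_{Pike}.
Similarly x_{Pike} = 9.25 − 0.25x_{Nadir}.
Solving the two reaction functions simultaneously: (1 − (−0.25)(−0.25))x_{Nadir} = 10.75 − 0.25·9.25, so 0.9375x_{Nadir} = 8.4375 and x_{Nadir} = 9.
Then x_{Pike} = 9.25 − 0.25·9 = 7.
P_{Nadir} = 48 − 2·9 − 7 = 23.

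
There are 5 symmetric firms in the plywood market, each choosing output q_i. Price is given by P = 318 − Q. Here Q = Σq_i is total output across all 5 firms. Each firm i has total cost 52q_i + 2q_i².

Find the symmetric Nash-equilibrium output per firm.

26.6

A representative firm's profit is π_i = q_i(318 − Q) − 52q_i − 2q_i², with Q = q_i + Σ_{j≠i} q_j.
First-order condition: 266 − 6q_i − Σ_{j≠i} q_j = 0.
In a symmetric equilibrium every firm chooses the same q, so Σ_{j≠i} q_j = 4q. The condition becomes 266 − 10q = 0, giving q = 266/10 = 26.6.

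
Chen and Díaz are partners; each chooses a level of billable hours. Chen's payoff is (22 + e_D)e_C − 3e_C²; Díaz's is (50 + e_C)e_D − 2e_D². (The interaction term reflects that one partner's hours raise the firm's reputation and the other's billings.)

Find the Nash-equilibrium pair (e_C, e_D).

Expanding Chen's payoff: 22e_C + e_De_C − 3e_C².
∂π/∂e_C = 22 + e_D − 6e_C = 0, so e_C = 11/3 + (1/6)e_D.
Likewise for Díaz: e_D = 12.5 + 0.25e_C.
Solving the two reaction functions simultaneously: (1 − (1/6)(0.25))e_C = 11/3 + (1/6)·12.5, so (23/24)e_C = 5.75 and e_C = 6.
Then e_D = 12.5 + 0.25·6 = 14.

6, 14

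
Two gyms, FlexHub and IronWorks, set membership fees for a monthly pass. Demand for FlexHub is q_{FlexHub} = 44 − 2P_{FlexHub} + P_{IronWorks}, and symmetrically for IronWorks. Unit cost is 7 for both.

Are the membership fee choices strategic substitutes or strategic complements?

strategic complements

FlexHub's profit: π = (P_{FlexHub} − 7)(44 − 2P_{FlexHub} + P_{IronWorks}).
∂π/∂P_{FlexHub} = 58 − 4P_{FlexHub} + P_{IronWorks} = 0 ⇒ P_{FlexHub} = 14.5 + 0.25P_{IronWorks}.
The best-response slope dP_{FlexHub}/dP_{IronWorks} = 0.25 > 0: the reaction function is upward-sloping, so the choices are strategic complements.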